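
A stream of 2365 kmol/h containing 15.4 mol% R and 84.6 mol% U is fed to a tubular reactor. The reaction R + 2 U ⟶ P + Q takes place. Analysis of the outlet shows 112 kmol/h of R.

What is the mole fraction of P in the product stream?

0.119

For R: n = n₀ − 1ξ → 112 = 364.2 − 1ξ, giving ξ = 252.2 kmol/h.
Outlet amounts (n = n₀ + ν ξ):
  R: 364.2 − 1(252.2) = 112
  U: 2001 − 2(252.2) = 1496
  P: 0 + 1(252.2) = 252.2
  Q: 0 + 1(252.2) = 252.2
Total out = 2113 kmol/h; y_P = 252.2 / 2113 = 0.1194.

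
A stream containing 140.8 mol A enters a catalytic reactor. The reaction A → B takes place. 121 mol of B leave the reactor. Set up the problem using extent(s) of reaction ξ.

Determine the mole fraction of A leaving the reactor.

0.141

For B: n = n₀ + 1ξ → 121 = 0 + 1ξ, giving ξ = 121 mol.
Outlet amounts (n = n₀ + ν ξ):
  A: 140.8 − 1(121) = 19.8
  B: 0 + 1(121) = 121
Total out = 140.8 mol; y_A = 19.8 / 140.8 = 0.1406.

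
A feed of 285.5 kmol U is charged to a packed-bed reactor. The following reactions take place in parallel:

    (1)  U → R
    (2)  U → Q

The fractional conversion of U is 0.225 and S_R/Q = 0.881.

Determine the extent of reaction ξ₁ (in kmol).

Conversion of U: U consumed = 0.225 × 285.5 = 64.24 kmol = 1ξ₁ + 1ξ₂.
Selectivity: 1ξ₁ / (1ξ₂) = 0.881 → ξ₁ = 0.881 ξ₂.
Substitute: (1·0.881 + 1) ξ₂ = 64.24 → ξ₂ = 34.15 kmol, ξ₁ = 30.09 kmol.
Outlet amounts (n = n₀ + Σ ν·ξ):
  U: 285.5 − 1(30.09) − 1(34.15) = 221.3
  R: 0 + 1(30.09) = 30.09
  Q: 0 + 1(34.15) = 34.15

ξ₁ = 30.1 kmol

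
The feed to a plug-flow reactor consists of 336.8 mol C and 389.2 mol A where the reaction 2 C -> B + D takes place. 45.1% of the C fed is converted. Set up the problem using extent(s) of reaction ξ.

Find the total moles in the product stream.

C reacted = 0.451 × 336.8 = 151.9 mol; ν_C = −2, so ξ = 151.9/2 = 75.95 mol.
Outlet amounts (n = n₀ + ν ξ):
  C: 336.8 − 2(75.95) = 184.9
  B: 0 + 1(75.95) = 75.95
  D: 0 + 1(75.95) = 75.95
  A: 389.2 (inert)
Total out = 184.9 + 75.95 + 75.95 + 389.2 = 726 mol.

726 mol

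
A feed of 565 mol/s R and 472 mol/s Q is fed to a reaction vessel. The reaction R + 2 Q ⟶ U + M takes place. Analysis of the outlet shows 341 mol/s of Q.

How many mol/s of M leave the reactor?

For Q: n = n₀ − 2ξ → 341 = 472 − 2ξ, giving ξ = 65.5 mol/s.
Outlet amounts (n = n₀ + ν ξ):
  R: 565 − 1(65.5) = 499.5
  Q: 472 − 2(65.5) = 341
  U: 0 + 1(65.5) = 65.5
  M: 0 + 1(65.5) = 65.5

65.5 mol/s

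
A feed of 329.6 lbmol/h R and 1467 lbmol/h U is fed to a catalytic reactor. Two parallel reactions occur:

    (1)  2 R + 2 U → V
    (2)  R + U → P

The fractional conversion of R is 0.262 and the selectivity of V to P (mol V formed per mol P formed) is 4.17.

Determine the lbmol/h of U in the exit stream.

1380 lbmol/h

Conversion of R: R consumed = 0.262 × 329.6 = 86.36 lbmol/h = 2ξ₁ + 1ξ₂.
Selectivity: 1ξ₁ / (1ξ₂) = 4.17 → ξ₁ = 4.17 ξ₂.
Substitute: (2·4.17 + 1) ξ₂ = 86.36 → ξ₂ = 9.246 lbmol/h, ξ₁ = 38.55 lbmol/h.
Outlet amounts (n = n₀ + Σ ν·ξ):
  R: 329.6 − 2(38.55) − 1(9.246) = 243.2
  U: 1467 − 2(38.55) − 1(9.246) = 1381
  V: 0 + 1(38.55) = 38.55
  P: 0 + 1(9.246) = 9.246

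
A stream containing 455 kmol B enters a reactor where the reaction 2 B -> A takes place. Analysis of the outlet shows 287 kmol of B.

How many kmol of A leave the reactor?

84 kmol

For B: n = n₀ − 2ξ → 287 = 455 − 2ξ, giving ξ = 84 kmol.
Outlet amounts (n = n₀ + ν ξ):
  B: 455 − 2(84) = 287
  A: 0 + 1(84) = 84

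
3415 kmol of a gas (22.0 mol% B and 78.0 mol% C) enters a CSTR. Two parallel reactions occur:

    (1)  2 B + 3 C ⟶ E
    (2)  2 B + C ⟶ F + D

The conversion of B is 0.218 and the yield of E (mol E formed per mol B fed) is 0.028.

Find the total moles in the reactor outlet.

Yield of E: 1ξ₁ / 751.3 = 0.028 → ξ₁ = 21.04 kmol.
Conversion of B: 2ξ₁ + 2ξ₂ = 0.218 × 751.3 = 163.8 → ξ₂ = 60.86 kmol.
Outlet amounts (n = n₀ + Σ ν·ξ):
  B: 751.3 − 2(21.04) − 2(60.86) = 587.5
  C: 2664 − 3(21.04) − 1(60.86) = 2540
  E: 0 + 1(21.04) = 21.04
  F: 0 + 1(60.86) = 60.86
  D: 0 + 1(60.86) = 60.86
Total out = 587.5 + 2540 + 21.04 + 60.86 + 60.86 = 3270 kmol.

3270 kmol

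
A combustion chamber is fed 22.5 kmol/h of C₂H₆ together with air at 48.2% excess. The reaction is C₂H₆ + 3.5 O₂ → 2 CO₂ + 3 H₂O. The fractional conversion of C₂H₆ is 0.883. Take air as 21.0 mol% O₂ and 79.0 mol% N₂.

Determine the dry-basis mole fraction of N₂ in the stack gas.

0.831

Stoichiometric O₂ = 3.5 × 22.5 = 78.75 kmol/h; O₂ fed = 78.75 × 1.482 = 116.7 kmol/h.
N₂ fed = 116.7 × 79/21 = 439 kmol/h.
Fuel reacted = 0.883 × 22.5 → ξ = 19.87 kmol/h.
Outlet (n = n₀ + ν ξ):
  C₂H₆: 22.5 − 1(19.87) = 2.633
  O₂: 116.7 − 3.5(19.87) = 47.17
  N₂: 439 (inert)
  CO₂: 0 + 2(19.87) = 39.73
  H₂O: 0 + 3(19.87) = 59.6
Dry total = 528.6 kmol/h; y_N₂ (dry) = 439 / 528.6 = 0.8306.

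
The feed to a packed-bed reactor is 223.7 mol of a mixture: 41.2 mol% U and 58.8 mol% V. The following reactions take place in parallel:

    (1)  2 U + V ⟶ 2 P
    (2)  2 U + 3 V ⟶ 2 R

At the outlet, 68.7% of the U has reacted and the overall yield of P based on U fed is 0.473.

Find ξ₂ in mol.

Yield of P: 2ξ₁ / 92.16 = 0.473 → ξ₁ = 21.8 mol.
Conversion of U: 2ξ₁ + 2ξ₂ = 0.687 × 92.16 = 63.32 → ξ₂ = 9.862 mol.
Outlet amounts (n = n₀ + Σ ν·ξ):
  U: 92.16 − 2(21.8) − 2(9.862) = 28.85
  V: 131.5 − 1(21.8) − 3(9.862) = 80.15
  P: 0 + 2(21.8) = 43.59
  R: 0 + 2(9.862) = 19.72

ξ₂ = 9.86 mol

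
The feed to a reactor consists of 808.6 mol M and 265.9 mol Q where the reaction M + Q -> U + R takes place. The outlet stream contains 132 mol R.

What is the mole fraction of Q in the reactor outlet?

For R: n = n₀ + 1ξ → 132 = 0 + 1ξ, giving ξ = 132 mol.
Outlet amounts (n = n₀ + ν ξ):
  M: 808.6 − 1(132) = 676.6
  Q: 265.9 − 1(132) = 133.9
  U: 0 + 1(132) = 132
  R: 0 + 1(132) = 132
Total out = 1074 mol; y_Q = 133.9 / 1074 = 0.1246.

0.125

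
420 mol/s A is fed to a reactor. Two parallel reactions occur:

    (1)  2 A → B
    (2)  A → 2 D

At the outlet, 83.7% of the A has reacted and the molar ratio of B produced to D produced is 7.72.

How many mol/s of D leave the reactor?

22.1 mol/s

Conversion of A: A consumed = 0.837 × 420 = 351.5 mol/s = 2ξ₁ + 1ξ₂.
Selectivity: 1ξ₁ / (2ξ₂) = 7.72 → ξ₁ = 15.44 ξ₂.
Substitute: (2·15.44 + 1) ξ₂ = 351.5 → ξ₂ = 11.03 mol/s, ξ₁ = 170.3 mol/s.
Outlet amounts (n = n₀ + Σ ν·ξ):
  A: 420 − 2(170.3) − 1(11.03) = 68.46
  B: 0 + 1(170.3) = 170.3
  D: 0 + 2(11.03) = 22.05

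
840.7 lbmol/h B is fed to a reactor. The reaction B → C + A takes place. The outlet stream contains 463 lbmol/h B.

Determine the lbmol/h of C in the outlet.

378 lbmol/h

For B: n = n₀ − 1ξ → 463 = 840.7 − 1ξ, giving ξ = 377.7 lbmol/h.
Outlet amounts (n = n₀ + ν ξ):
  B: 840.7 − 1(377.7) = 463
  C: 0 + 1(377.7) = 377.7
  A: 0 + 1(377.7) = 377.7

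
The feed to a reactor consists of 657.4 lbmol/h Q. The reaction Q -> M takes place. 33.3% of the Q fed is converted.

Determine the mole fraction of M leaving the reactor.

Q reacted = 0.333 × 657.4 = 218.9 lbmol/h; ν_Q = −1, so ξ = 218.9/1 = 218.9 lbmol/h.
Outlet amounts (n = n₀ + ν ξ):
  Q: 657.4 − 1(218.9) = 438.5
  M: 0 + 1(218.9) = 218.9
Total out = 657.4 lbmol/h; y_M = 218.9 / 657.4 = 0.333.

0.333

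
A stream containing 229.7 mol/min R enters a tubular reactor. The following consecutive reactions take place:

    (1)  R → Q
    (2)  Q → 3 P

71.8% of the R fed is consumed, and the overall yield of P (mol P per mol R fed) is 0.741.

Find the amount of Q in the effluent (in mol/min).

108 mol/min

Conversion of R: R consumed = 1ξ₁ = 0.718 × 229.7 → ξ₁ = 164.9 mol/min.
Yield of P: 3ξ₂ / 229.7 = 0.741 → ξ₂ = 56.74 mol/min.
Outlet amounts (n = n₀ + Σ ν·ξ):
  R: 229.7 − 1(164.9) = 64.78
  Q: 0 + 1(164.9) − 1(56.74) = 108.2
  P: 0 + 3(56.74) = 170.2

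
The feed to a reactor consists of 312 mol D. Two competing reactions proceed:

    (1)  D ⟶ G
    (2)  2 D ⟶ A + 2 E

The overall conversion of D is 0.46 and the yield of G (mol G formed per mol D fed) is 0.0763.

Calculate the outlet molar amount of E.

Yield of G: 1ξ₁ / 312 = 0.0763 → ξ₁ = 23.81 mol.
Conversion of D: 1ξ₁ + 2ξ₂ = 0.46 × 312 = 143.5 → ξ₂ = 59.86 mol.
Outlet amounts (n = n₀ + Σ ν·ξ):
  D: 312 − 1(23.81) − 2(59.86) = 168.5
  G: 0 + 1(23.81) = 23.81
  A: 0 + 1(59.86) = 59.86
  E: 0 + 2(59.86) = 119.7

120 mol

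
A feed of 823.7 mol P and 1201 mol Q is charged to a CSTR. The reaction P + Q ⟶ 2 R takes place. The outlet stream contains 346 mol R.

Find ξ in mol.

ξ = 173 mol

For R: n = n₀ + 2ξ → 346 = 0 + 2ξ, giving ξ = 173 mol.
Outlet amounts (n = n₀ + ν ξ):
  P: 823.7 − 1(173) = 650.7
  Q: 1201 − 1(173) = 1028
  R: 0 + 2(173) = 346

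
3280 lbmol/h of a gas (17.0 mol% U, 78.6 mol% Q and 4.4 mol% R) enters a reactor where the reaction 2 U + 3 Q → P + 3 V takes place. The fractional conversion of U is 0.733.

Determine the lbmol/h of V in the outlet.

U reacted = 0.733 × 557.6 = 408.7 lbmol/h; ν_U = −2, so ξ = 408.7/2 = 204.4 lbmol/h.
Outlet amounts (n = n₀ + ν ξ):
  U: 557.6 − 2(204.4) = 148.9
  Q: 2578 − 3(204.4) = 1965
  P: 0 + 1(204.4) = 204.4
  V: 0 + 3(204.4) = 613.1
  R: 144.3 (inert)

613 lbmol/h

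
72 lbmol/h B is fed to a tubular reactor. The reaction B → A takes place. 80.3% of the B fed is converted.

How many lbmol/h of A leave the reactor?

B reacted = 0.803 × 72 = 57.82 lbmol/h; ν_B = −1, so ξ = 57.82/1 = 57.82 lbmol/h.
Outlet amounts (n = n₀ + ν ξ):
  B: 72 − 1(57.82) = 14.18
  A: 0 + 1(57.82) = 57.82

57.8 lbmol/h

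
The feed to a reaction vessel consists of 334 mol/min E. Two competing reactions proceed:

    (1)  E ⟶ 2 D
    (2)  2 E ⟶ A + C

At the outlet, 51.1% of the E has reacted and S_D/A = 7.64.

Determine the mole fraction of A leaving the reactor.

0.0657

Conversion of E: E consumed = 0.511 × 334 = 170.7 mol/min = 1ξ₁ + 2ξ₂.
Selectivity: 2ξ₁ / (1ξ₂) = 7.64 → ξ₁ = 3.82 ξ₂.
Substitute: (1·3.82 + 2) ξ₂ = 170.7 → ξ₂ = 29.33 mol/min, ξ₁ = 112 mol/min.
Outlet amounts (n = n₀ + Σ ν·ξ):
  E: 334 − 1(112) − 2(29.33) = 163.3
  D: 0 + 2(112) = 224
  A: 0 + 1(29.33) = 29.33
  C: 0 + 1(29.33) = 29.33
Total out = 446 mol/min; y_A = 29.33 / 446 = 0.06575.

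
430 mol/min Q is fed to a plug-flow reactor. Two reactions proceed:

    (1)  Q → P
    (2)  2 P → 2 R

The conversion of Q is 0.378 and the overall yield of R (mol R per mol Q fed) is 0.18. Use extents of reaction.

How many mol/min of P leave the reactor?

Conversion of Q: Q consumed = 1ξ₁ = 0.378 × 430 → ξ₁ = 162.5 mol/min.
Yield of R: 2ξ₂ / 430 = 0.18 → ξ₂ = 38.7 mol/min.
Outlet amounts (n = n₀ + Σ ν·ξ):
  Q: 430 − 1(162.5) = 267.5
  P: 0 + 1(162.5) − 2(38.7) = 85.14
  R: 0 + 2(38.7) = 77.4

85.1 mol/min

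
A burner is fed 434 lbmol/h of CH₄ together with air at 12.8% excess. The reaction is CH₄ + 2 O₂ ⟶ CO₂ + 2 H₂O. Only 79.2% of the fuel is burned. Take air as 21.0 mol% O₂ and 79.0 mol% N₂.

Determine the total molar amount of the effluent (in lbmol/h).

Stoichiometric O₂ = 2 × 434 = 868 lbmol/h; O₂ fed = 868 × 1.128 = 979.1 lbmol/h.
N₂ fed = 979.1 × 79/21 = 3683 lbmol/h.
Fuel reacted = 0.792 × 434 → ξ = 343.7 lbmol/h.
Outlet (n = n₀ + ν ξ):
  CH₄: 434 − 1(343.7) = 90.27
  O₂: 979.1 − 2(343.7) = 291.6
  N₂: 3683 (inert)
  CO₂: 0 + 1(343.7) = 343.7
  H₂O: 0 + 2(343.7) = 687.5
Total out = 90.27 + 291.6 + 3683 + 343.7 + 687.5 = 5096 lbmol/h.

5100 lbmol/h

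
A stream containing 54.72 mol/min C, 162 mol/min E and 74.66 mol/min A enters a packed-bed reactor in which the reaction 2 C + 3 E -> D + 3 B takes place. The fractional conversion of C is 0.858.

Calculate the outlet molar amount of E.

91.6 mol/min

C reacted = 0.858 × 54.72 = 46.95 mol/min; ν_C = −2, so ξ = 46.95/2 = 23.47 mol/min.
Outlet amounts (n = n₀ + ν ξ):
  C: 54.72 − 2(23.47) = 7.77
  E: 162 − 3(23.47) = 91.58
  D: 0 + 1(23.47) = 23.47
  B: 0 + 3(23.47) = 70.42
  A: 74.66 (inert)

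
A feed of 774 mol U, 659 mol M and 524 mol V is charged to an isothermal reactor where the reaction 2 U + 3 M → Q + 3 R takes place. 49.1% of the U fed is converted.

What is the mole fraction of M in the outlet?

0.0503

U reacted = 0.491 × 774 = 380 mol; ν_U = −2, so ξ = 380/2 = 190 mol.
Outlet amounts (n = n₀ + ν ξ):
  U: 774 − 2(190) = 394
  M: 659 − 3(190) = 88.95
  Q: 0 + 1(190) = 190
  R: 0 + 3(190) = 570.1
  V: 524 (inert)
Total out = 1767 mol; y_M = 88.95 / 1767 = 0.05034.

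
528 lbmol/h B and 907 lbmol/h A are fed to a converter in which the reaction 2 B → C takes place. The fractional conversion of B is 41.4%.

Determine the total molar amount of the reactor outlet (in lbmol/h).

1330 lbmol/h

B reacted = 0.414 × 528 = 218.6 lbmol/h; ν_B = −2, so ξ = 218.6/2 = 109.3 lbmol/h.
Outlet amounts (n = n₀ + ν ξ):
  B: 528 − 2(109.3) = 309.4
  C: 0 + 1(109.3) = 109.3
  A: 907 (inert)
Total out = 309.4 + 109.3 + 907 = 1326 lbmol/h.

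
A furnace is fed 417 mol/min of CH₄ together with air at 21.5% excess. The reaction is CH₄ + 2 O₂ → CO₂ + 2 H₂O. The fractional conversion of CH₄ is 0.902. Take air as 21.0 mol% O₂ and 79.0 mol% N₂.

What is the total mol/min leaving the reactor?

Stoichiometric O₂ = 2 × 417 = 834 mol/min; O₂ fed = 834 × 1.215 = 1013 mol/min.
N₂ fed = 1013 × 79/21 = 3812 mol/min.
Fuel reacted = 0.902 × 417 → ξ = 376.1 mol/min.
Outlet (n = n₀ + ν ξ):
  CH₄: 417 − 1(376.1) = 40.87
  O₂: 1013 − 2(376.1) = 261
  N₂: 3812 (inert)
  CO₂: 0 + 1(376.1) = 376.1
  H₂O: 0 + 2(376.1) = 752.3
Total out = 40.87 + 261 + 3812 + 376.1 + 752.3 = 5242 mol/min.

5240 mol/min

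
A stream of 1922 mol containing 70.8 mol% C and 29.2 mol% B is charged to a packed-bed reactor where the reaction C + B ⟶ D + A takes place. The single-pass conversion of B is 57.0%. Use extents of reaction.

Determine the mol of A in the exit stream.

B reacted = 0.57 × 561.2 = 319.9 mol; ν_B = −1, so ξ = 319.9/1 = 319.9 mol.
Outlet amounts (n = n₀ + ν ξ):
  C: 1361 − 1(319.9) = 1041
  B: 561.2 − 1(319.9) = 241.3
  D: 0 + 1(319.9) = 319.9
  A: 0 + 1(319.9) = 319.9

320 mol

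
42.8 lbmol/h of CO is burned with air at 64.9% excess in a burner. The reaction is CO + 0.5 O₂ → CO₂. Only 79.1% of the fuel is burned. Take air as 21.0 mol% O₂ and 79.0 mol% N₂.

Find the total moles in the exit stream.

194 lbmol/h

Stoichiometric O₂ = 0.5 × 42.8 = 21.4 lbmol/h; O₂ fed = 21.4 × 1.649 = 35.29 lbmol/h.
N₂ fed = 35.29 × 79/21 = 132.8 lbmol/h.
Fuel reacted = 0.791 × 42.8 → ξ = 33.85 lbmol/h.
Outlet (n = n₀ + ν ξ):
  CO: 42.8 − 1(33.85) = 8.945
  O₂: 35.29 − 0.5(33.85) = 18.36
  N₂: 132.8 (inert)
  CO₂: 0 + 1(33.85) = 33.85
Total out = 8.945 + 18.36 + 132.8 + 33.85 = 193.9 lbmol/h.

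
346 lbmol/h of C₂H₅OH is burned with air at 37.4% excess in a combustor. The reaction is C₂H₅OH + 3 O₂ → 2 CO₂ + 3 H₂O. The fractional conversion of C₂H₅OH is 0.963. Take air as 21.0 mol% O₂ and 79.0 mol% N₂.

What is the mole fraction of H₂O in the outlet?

0.134

Stoichiometric O₂ = 3 × 346 = 1038 lbmol/h; O₂ fed = 1038 × 1.374 = 1426 lbmol/h.
N₂ fed = 1426 × 79/21 = 5365 lbmol/h.
Fuel reacted = 0.963 × 346 → ξ = 333.2 lbmol/h.
Outlet (n = n₀ + ν ξ):
  C₂H₅OH: 346 − 1(333.2) = 12.8
  O₂: 1426 − 3(333.2) = 426.6
  N₂: 5365 (inert)
  CO₂: 0 + 2(333.2) = 666.4
  H₂O: 0 + 3(333.2) = 999.6
Total out = 7471 lbmol/h; y_H₂O = 999.6 / 7471 = 0.1338.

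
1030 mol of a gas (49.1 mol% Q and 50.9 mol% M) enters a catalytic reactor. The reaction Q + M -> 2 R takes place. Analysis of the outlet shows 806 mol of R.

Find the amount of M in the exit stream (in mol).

121 mol

For R: n = n₀ + 2ξ → 806 = 0 + 2ξ, giving ξ = 403 mol.
Outlet amounts (n = n₀ + ν ξ):
  Q: 505.7 − 1(403) = 102.7
  M: 524.3 − 1(403) = 121.3
  R: 0 + 2(403) = 806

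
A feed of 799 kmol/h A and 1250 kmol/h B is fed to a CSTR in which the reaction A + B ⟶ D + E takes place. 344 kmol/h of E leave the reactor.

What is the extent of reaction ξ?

For E: n = n₀ + 1ξ → 344 = 0 + 1ξ, giving ξ = 344 kmol/h.
Outlet amounts (n = n₀ + ν ξ):
  A: 799 − 1(344) = 455
  B: 1250 − 1(344) = 906
  D: 0 + 1(344) = 344
  E: 0 + 1(344) = 344

ξ = 344 kmol/h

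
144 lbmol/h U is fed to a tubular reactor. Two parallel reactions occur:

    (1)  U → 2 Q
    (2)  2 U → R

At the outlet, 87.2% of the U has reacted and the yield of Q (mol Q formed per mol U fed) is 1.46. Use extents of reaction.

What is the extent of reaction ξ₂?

ξ₂ = 10.2 lbmol/h

Yield of Q: 2ξ₁ / 144 = 1.46 → ξ₁ = 105.1 lbmol/h.
Conversion of U: 1ξ₁ + 2ξ₂ = 0.872 × 144 = 125.6 → ξ₂ = 10.22 lbmol/h.
Outlet amounts (n = n₀ + Σ ν·ξ):
  U: 144 − 1(105.1) − 2(10.22) = 18.43
  Q: 0 + 2(105.1) = 210.2
  R: 0 + 1(10.22) = 10.22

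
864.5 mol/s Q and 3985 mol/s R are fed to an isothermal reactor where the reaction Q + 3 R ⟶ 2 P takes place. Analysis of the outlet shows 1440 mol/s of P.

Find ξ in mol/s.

For P: n = n₀ + 2ξ → 1440 = 0 + 2ξ, giving ξ = 720 mol/s.
Outlet amounts (n = n₀ + ν ξ):
  Q: 864.5 − 1(720) = 144.5
  R: 3985 − 3(720) = 1825
  P: 0 + 2(720) = 1440

ξ = 720 mol/s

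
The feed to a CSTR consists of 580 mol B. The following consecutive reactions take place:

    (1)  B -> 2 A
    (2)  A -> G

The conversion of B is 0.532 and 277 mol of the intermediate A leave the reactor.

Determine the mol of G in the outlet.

340 mol

Conversion of B: B consumed = 1ξ₁ = 0.532 × 580 → ξ₁ = 308.6 mol.
A balance: n_A = 0 + 2ξ₁ − 1ξ₂ = 277 → ξ₂ = (2·308.6 − 277)/1 = 340.1 mol.
Outlet amounts (n = n₀ + Σ ν·ξ):
  B: 580 − 1(308.6) = 271.4
  A: 0 + 2(308.6) − 1(340.1) = 277
  G: 0 + 1(340.1) = 340.1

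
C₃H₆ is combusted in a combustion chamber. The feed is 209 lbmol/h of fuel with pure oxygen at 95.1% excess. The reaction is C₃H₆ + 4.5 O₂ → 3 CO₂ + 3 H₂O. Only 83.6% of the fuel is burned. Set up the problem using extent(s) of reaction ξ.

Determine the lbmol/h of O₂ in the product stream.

Stoichiometric O₂ = 4.5 × 209 = 940.5 lbmol/h; O₂ fed = 940.5 × 1.951 = 1835 lbmol/h.
Fuel reacted = 0.836 × 209 → ξ = 174.7 lbmol/h.
Outlet (n = n₀ + ν ξ):
  C₃H₆: 209 − 1(174.7) = 34.28
  O₂: 1835 − 4.5(174.7) = 1049
  CO₂: 0 + 3(174.7) = 524.2
  H₂O: 0 + 3(174.7) = 524.2

1050 lbmol/h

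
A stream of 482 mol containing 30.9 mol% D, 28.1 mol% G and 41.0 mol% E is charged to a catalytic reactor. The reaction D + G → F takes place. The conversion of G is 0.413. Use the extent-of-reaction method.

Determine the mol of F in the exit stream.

G reacted = 0.413 × 135.4 = 55.94 mol; ν_G = −1, so ξ = 55.94/1 = 55.94 mol.
Outlet amounts (n = n₀ + ν ξ):
  D: 148.9 − 1(55.94) = 93
  G: 135.4 − 1(55.94) = 79.5
  F: 0 + 1(55.94) = 55.94
  E: 197.6 (inert)

55.9 mol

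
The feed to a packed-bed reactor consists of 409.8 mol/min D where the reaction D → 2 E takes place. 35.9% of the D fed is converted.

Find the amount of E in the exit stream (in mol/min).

D reacted = 0.359 × 409.8 = 147.1 mol/min; ν_D = −1, so ξ = 147.1/1 = 147.1 mol/min.
Outlet amounts (n = n₀ + ν ξ):
  D: 409.8 − 1(147.1) = 262.7
  E: 0 + 2(147.1) = 294.2

294 mol/min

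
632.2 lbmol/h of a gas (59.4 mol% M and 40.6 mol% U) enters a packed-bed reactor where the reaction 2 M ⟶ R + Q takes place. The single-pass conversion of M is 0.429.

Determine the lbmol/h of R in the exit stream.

80.6 lbmol/h

M reacted = 0.429 × 375.5 = 161.1 lbmol/h; ν_M = −2, so ξ = 161.1/2 = 80.55 lbmol/h.
Outlet amounts (n = n₀ + ν ξ):
  M: 375.5 − 2(80.55) = 214.4
  R: 0 + 1(80.55) = 80.55
  Q: 0 + 1(80.55) = 80.55
  U: 256.7 (inert)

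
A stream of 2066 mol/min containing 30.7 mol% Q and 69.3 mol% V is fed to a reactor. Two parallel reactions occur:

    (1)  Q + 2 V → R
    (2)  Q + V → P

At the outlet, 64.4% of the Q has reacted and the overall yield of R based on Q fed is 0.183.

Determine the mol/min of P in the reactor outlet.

Yield of R: 1ξ₁ / 634.3 = 0.183 → ξ₁ = 116.1 mol/min.
Conversion of Q: 1ξ₁ + 1ξ₂ = 0.644 × 634.3 = 408.5 → ξ₂ = 292.4 mol/min.
Outlet amounts (n = n₀ + Σ ν·ξ):
  Q: 634.3 − 1(116.1) − 1(292.4) = 225.8
  V: 1432 − 2(116.1) − 1(292.4) = 907.2
  R: 0 + 1(116.1) = 116.1
  P: 0 + 1(292.4) = 292.4

292 mol/min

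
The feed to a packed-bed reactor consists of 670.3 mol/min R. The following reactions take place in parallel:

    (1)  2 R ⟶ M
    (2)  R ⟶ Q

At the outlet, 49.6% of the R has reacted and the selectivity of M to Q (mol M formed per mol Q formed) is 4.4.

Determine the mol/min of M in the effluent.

149 mol/min

Conversion of R: R consumed = 0.496 × 670.3 = 332.5 mol/min = 2ξ₁ + 1ξ₂.
Selectivity: 1ξ₁ / (1ξ₂) = 4.4 → ξ₁ = 4.4 ξ₂.
Substitute: (2·4.4 + 1) ξ₂ = 332.5 → ξ₂ = 33.93 mol/min, ξ₁ = 149.3 mol/min.
Outlet amounts (n = n₀ + Σ ν·ξ):
  R: 670.3 − 2(149.3) − 1(33.93) = 337.8
  M: 0 + 1(149.3) = 149.3
  Q: 0 + 1(33.93) = 33.93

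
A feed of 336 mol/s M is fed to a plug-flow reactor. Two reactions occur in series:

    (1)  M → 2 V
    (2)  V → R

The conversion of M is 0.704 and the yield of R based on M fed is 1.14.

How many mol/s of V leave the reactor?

90 mol/s

Conversion of M: M consumed = 1ξ₁ = 0.704 × 336 → ξ₁ = 236.5 mol/s.
Yield of R: 1ξ₂ / 336 = 1.14 → ξ₂ = 383 mol/s.
Outlet amounts (n = n₀ + Σ ν·ξ):
  M: 336 − 1(236.5) = 99.46
  V: 0 + 2(236.5) − 1(383) = 90.05
  R: 0 + 1(383) = 383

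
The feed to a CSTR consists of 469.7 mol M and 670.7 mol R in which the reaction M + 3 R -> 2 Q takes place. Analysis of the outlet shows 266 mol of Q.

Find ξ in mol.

For Q: n = n₀ + 2ξ → 266 = 0 + 2ξ, giving ξ = 133 mol.
Outlet amounts (n = n₀ + ν ξ):
  M: 469.7 − 1(133) = 336.7
  R: 670.7 − 3(133) = 271.7
  Q: 0 + 2(133) = 266

ξ = 133 mol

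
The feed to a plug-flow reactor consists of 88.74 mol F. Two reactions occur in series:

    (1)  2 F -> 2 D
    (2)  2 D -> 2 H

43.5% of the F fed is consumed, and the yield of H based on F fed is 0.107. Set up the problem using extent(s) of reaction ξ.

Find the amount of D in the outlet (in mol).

29.1 mol

Conversion of F: F consumed = 2ξ₁ = 0.435 × 88.74 → ξ₁ = 19.3 mol.
Yield of H: 2ξ₂ / 88.74 = 0.107 → ξ₂ = 4.748 mol.
Outlet amounts (n = n₀ + Σ ν·ξ):
  F: 88.74 − 2(19.3) = 50.14
  D: 0 + 2(19.3) − 2(4.748) = 29.11
  H: 0 + 2(4.748) = 9.495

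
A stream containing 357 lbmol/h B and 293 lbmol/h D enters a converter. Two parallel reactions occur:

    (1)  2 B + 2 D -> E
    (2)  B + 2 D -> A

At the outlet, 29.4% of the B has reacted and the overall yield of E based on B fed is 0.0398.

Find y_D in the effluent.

Yield of E: 1ξ₁ / 357 = 0.0398 → ξ₁ = 14.21 lbmol/h.
Conversion of B: 2ξ₁ + 1ξ₂ = 0.294 × 357 = 105 → ξ₂ = 76.54 lbmol/h.
Outlet amounts (n = n₀ + Σ ν·ξ):
  B: 357 − 2(14.21) − 1(76.54) = 252
  D: 293 − 2(14.21) − 2(76.54) = 111.5
  E: 0 + 1(14.21) = 14.21
  A: 0 + 1(76.54) = 76.54
Total out = 454.3 lbmol/h; y_D = 111.5 / 454.3 = 0.2454.

0.245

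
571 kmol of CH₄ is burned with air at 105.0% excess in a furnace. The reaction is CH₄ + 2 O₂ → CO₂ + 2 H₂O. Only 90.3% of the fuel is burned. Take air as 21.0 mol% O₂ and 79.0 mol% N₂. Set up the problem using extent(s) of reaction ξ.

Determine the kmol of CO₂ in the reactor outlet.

516 kmol

Stoichiometric O₂ = 2 × 571 = 1142 kmol; O₂ fed = 1142 × 2.050 = 2341 kmol.
N₂ fed = 2341 × 79/21 = 8807 kmol.
Fuel reacted = 0.903 × 571 → ξ = 515.6 kmol.
Outlet (n = n₀ + ν ξ):
  CH₄: 571 − 1(515.6) = 55.39
  O₂: 2341 − 2(515.6) = 1310
  N₂: 8807 (inert)
  CO₂: 0 + 1(515.6) = 515.6
  H₂O: 0 + 2(515.6) = 1031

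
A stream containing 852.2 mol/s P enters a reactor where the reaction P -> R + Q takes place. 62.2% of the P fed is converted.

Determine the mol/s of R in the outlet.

P reacted = 0.622 × 852.2 = 530.1 mol/s; ν_P = −1, so ξ = 530.1/1 = 530.1 mol/s.
Outlet amounts (n = n₀ + ν ξ):
  P: 852.2 − 1(530.1) = 322.1
  R: 0 + 1(530.1) = 530.1
  Q: 0 + 1(530.1) = 530.1

530 mol/s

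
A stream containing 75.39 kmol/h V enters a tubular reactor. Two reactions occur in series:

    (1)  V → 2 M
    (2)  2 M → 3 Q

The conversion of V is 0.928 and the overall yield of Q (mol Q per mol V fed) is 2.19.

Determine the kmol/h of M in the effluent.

29.9 kmol/h

Conversion of V: V consumed = 1ξ₁ = 0.928 × 75.39 → ξ₁ = 69.96 kmol/h.
Yield of Q: 3ξ₂ / 75.39 = 2.19 → ξ₂ = 55.03 kmol/h.
Outlet amounts (n = n₀ + Σ ν·ξ):
  V: 75.39 − 1(69.96) = 5.428
  M: 0 + 2(69.96) − 2(55.03) = 29.85
  Q: 0 + 3(55.03) = 165.1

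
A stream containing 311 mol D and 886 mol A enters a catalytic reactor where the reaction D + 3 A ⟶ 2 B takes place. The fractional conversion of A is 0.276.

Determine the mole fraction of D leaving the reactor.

A reacted = 0.276 × 886 = 244.5 mol; ν_A = −3, so ξ = 244.5/3 = 81.51 mol.
Outlet amounts (n = n₀ + ν ξ):
  D: 311 − 1(81.51) = 229.5
  A: 886 − 3(81.51) = 641.5
  B: 0 + 2(81.51) = 163
Total out = 1034 mol; y_D = 229.5 / 1034 = 0.2219.

0.222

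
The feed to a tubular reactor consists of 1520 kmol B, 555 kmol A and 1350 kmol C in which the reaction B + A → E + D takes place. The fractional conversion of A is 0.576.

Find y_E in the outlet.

A reacted = 0.576 × 555 = 319.7 kmol; ν_A = −1, so ξ = 319.7/1 = 319.7 kmol.
Outlet amounts (n = n₀ + ν ξ):
  B: 1520 − 1(319.7) = 1200
  A: 555 − 1(319.7) = 235.3
  E: 0 + 1(319.7) = 319.7
  D: 0 + 1(319.7) = 319.7
  C: 1350 (inert)
Total out = 3425 kmol; y_E = 319.7 / 3425 = 0.09334.

0.0933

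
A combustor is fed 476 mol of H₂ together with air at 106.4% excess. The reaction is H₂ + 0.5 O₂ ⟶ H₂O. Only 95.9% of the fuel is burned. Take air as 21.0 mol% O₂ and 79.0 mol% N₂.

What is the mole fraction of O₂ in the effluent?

0.102

Stoichiometric O₂ = 0.5 × 476 = 238 mol; O₂ fed = 238 × 2.064 = 491.2 mol.
N₂ fed = 491.2 × 79/21 = 1848 mol.
Fuel reacted = 0.959 × 476 → ξ = 456.5 mol.
Outlet (n = n₀ + ν ξ):
  H₂: 476 − 1(456.5) = 19.52
  O₂: 491.2 − 0.5(456.5) = 263
  N₂: 1848 (inert)
  H₂O: 0 + 1(456.5) = 456.5
Total out = 2587 mol; y_O₂ = 263 / 2587 = 0.1017.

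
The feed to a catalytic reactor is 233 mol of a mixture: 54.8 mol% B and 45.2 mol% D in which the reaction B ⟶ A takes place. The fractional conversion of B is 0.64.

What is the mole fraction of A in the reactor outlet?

B reacted = 0.64 × 127.7 = 81.72 mol; ν_B = −1, so ξ = 81.72/1 = 81.72 mol.
Outlet amounts (n = n₀ + ν ξ):
  B: 127.7 − 1(81.72) = 45.97
  A: 0 + 1(81.72) = 81.72
  D: 105.3 (inert)
Total out = 233 mol; y_A = 81.72 / 233 = 0.3507.

0.351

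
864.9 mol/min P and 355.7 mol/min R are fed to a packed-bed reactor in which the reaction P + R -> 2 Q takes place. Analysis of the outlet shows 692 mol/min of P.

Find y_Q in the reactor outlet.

0.283

For P: n = n₀ − 1ξ → 692 = 864.9 − 1ξ, giving ξ = 172.9 mol/min.
Outlet amounts (n = n₀ + ν ξ):
  P: 864.9 − 1(172.9) = 692
  R: 355.7 − 1(172.9) = 182.8
  Q: 0 + 2(172.9) = 345.8
Total out = 1221 mol/min; y_Q = 345.8 / 1221 = 0.2833.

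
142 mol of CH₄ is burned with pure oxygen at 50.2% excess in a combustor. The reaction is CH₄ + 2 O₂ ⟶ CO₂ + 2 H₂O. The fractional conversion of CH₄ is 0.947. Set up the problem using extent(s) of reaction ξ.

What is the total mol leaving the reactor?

Stoichiometric O₂ = 2 × 142 = 284 mol; O₂ fed = 284 × 1.502 = 426.6 mol.
Fuel reacted = 0.947 × 142 → ξ = 134.5 mol.
Outlet (n = n₀ + ν ξ):
  CH₄: 142 − 1(134.5) = 7.526
  O₂: 426.6 − 2(134.5) = 157.6
  CO₂: 0 + 1(134.5) = 134.5
  H₂O: 0 + 2(134.5) = 268.9
Total out = 7.526 + 157.6 + 134.5 + 268.9 = 568.6 mol.

569 mol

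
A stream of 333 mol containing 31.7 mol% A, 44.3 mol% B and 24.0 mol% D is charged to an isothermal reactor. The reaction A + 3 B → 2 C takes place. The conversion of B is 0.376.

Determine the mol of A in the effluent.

87.1 mol

B reacted = 0.376 × 147.5 = 55.47 mol; ν_B = −3, so ξ = 55.47/3 = 18.49 mol.
Outlet amounts (n = n₀ + ν ξ):
  A: 105.6 − 1(18.49) = 87.07
  B: 147.5 − 3(18.49) = 92.05
  C: 0 + 2(18.49) = 36.98
  D: 79.92 (inert)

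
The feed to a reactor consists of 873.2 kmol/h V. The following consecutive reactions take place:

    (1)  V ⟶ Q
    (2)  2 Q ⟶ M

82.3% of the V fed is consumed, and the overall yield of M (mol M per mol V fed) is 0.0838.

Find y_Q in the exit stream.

Conversion of V: V consumed = 1ξ₁ = 0.823 × 873.2 → ξ₁ = 718.6 kmol/h.
Yield of M: 1ξ₂ / 873.2 = 0.0838 → ξ₂ = 73.17 kmol/h.
Outlet amounts (n = n₀ + Σ ν·ξ):
  V: 873.2 − 1(718.6) = 154.6
  Q: 0 + 1(718.6) − 2(73.17) = 572.3
  M: 0 + 1(73.17) = 73.17
Total out = 800 kmol/h; y_Q = 572.3 / 800 = 0.7153.

0.715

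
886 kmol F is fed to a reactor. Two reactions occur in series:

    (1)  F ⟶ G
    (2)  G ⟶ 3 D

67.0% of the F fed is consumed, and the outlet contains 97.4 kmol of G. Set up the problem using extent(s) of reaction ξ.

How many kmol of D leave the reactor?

1490 kmol

Conversion of F: F consumed = 1ξ₁ = 0.67 × 886 → ξ₁ = 593.6 kmol.
G balance: n_G = 0 + 1ξ₁ − 1ξ₂ = 97.4 → ξ₂ = (1·593.6 − 97.4)/1 = 496.2 kmol.
Outlet amounts (n = n₀ + Σ ν·ξ):
  F: 886 − 1(593.6) = 292.4
  G: 0 + 1(593.6) − 1(496.2) = 97.4
  D: 0 + 3(496.2) = 1489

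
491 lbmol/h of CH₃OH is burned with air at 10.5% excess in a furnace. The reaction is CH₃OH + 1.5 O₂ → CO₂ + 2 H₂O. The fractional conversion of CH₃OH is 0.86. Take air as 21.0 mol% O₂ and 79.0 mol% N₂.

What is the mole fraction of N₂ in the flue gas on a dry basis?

0.82

Stoichiometric O₂ = 1.5 × 491 = 736.5 lbmol/h; O₂ fed = 736.5 × 1.105 = 813.8 lbmol/h.
N₂ fed = 813.8 × 79/21 = 3062 lbmol/h.
Fuel reacted = 0.86 × 491 → ξ = 422.3 lbmol/h.
Outlet (n = n₀ + ν ξ):
  CH₃OH: 491 − 1(422.3) = 68.74
  O₂: 813.8 − 1.5(422.3) = 180.4
  N₂: 3062 (inert)
  CO₂: 0 + 1(422.3) = 422.3
  H₂O: 0 + 2(422.3) = 844.5
Dry total = 3733 lbmol/h; y_N₂ (dry) = 3062 / 3733 = 0.8201.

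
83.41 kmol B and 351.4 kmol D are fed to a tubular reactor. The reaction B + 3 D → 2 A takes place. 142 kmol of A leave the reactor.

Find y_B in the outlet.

For A: n = n₀ + 2ξ → 142 = 0 + 2ξ, giving ξ = 71 kmol.
Outlet amounts (n = n₀ + ν ξ):
  B: 83.41 − 1(71) = 12.41
  D: 351.4 − 3(71) = 138.4
  A: 0 + 2(71) = 142
Total out = 292.8 kmol; y_B = 12.41 / 292.8 = 0.04238.

0.0424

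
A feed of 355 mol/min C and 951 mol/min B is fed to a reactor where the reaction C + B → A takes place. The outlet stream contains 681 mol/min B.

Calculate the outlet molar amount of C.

For B: n = n₀ − 1ξ → 681 = 951 − 1ξ, giving ξ = 270 mol/min.
Outlet amounts (n = n₀ + ν ξ):
  C: 355 − 1(270) = 85
  B: 951 − 1(270) = 681
  A: 0 + 1(270) = 270

85 mol/min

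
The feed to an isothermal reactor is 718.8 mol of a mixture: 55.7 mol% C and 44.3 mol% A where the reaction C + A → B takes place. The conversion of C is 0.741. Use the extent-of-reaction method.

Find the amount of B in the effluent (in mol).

C reacted = 0.741 × 400.4 = 296.7 mol; ν_C = −1, so ξ = 296.7/1 = 296.7 mol.
Outlet amounts (n = n₀ + ν ξ):
  C: 400.4 − 1(296.7) = 103.7
  A: 318.4 − 1(296.7) = 21.75
  B: 0 + 1(296.7) = 296.7

297 mol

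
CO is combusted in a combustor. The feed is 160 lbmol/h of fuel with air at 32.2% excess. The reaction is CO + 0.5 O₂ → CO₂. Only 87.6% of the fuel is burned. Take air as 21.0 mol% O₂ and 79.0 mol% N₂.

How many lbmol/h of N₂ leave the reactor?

398 lbmol/h

Stoichiometric O₂ = 0.5 × 160 = 80 lbmol/h; O₂ fed = 80 × 1.322 = 105.8 lbmol/h.
N₂ fed = 105.8 × 79/21 = 397.9 lbmol/h.
Fuel reacted = 0.876 × 160 → ξ = 140.2 lbmol/h.
Outlet (n = n₀ + ν ξ):
  CO: 160 − 1(140.2) = 19.84
  O₂: 105.8 − 0.5(140.2) = 35.68
  N₂: 397.9 (inert)
  CO₂: 0 + 1(140.2) = 140.2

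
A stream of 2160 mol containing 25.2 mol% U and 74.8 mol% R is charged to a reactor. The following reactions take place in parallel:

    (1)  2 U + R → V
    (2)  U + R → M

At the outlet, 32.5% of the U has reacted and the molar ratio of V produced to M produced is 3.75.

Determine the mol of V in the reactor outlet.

78 mol

Conversion of U: U consumed = 0.325 × 544.3 = 176.9 mol = 2ξ₁ + 1ξ₂.
Selectivity: 1ξ₁ / (1ξ₂) = 3.75 → ξ₁ = 3.75 ξ₂.
Substitute: (2·3.75 + 1) ξ₂ = 176.9 → ξ₂ = 20.81 mol, ξ₁ = 78.05 mol.
Outlet amounts (n = n₀ + Σ ν·ξ):
  U: 544.3 − 2(78.05) − 1(20.81) = 367.4
  R: 1616 − 1(78.05) − 1(20.81) = 1517
  V: 0 + 1(78.05) = 78.05
  M: 0 + 1(20.81) = 20.81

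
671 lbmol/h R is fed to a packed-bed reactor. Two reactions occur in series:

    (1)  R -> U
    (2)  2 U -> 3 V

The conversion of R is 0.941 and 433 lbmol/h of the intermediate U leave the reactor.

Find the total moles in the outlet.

770 lbmol/h

Conversion of R: R consumed = 1ξ₁ = 0.941 × 671 → ξ₁ = 631.4 lbmol/h.
U balance: n_U = 0 + 1ξ₁ − 2ξ₂ = 433 → ξ₂ = (1·631.4 − 433)/2 = 99.21 lbmol/h.
Outlet amounts (n = n₀ + Σ ν·ξ):
  R: 671 − 1(631.4) = 39.59
  U: 0 + 1(631.4) − 2(99.21) = 433
  V: 0 + 3(99.21) = 297.6
Total out = 39.59 + 433 + 297.6 = 770.2 lbmol/h.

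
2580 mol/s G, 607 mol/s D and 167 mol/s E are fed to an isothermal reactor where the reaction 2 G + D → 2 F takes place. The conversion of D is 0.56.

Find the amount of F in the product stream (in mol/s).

D reacted = 0.56 × 607 = 339.9 mol/s; ν_D = −1, so ξ = 339.9/1 = 339.9 mol/s.
Outlet amounts (n = n₀ + ν ξ):
  G: 2580 − 2(339.9) = 1900
  D: 607 − 1(339.9) = 267.1
  F: 0 + 2(339.9) = 679.8
  E: 167 (inert)

680 mol/s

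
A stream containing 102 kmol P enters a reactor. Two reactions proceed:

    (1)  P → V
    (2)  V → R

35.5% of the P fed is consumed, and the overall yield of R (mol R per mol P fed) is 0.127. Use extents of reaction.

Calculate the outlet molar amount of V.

Conversion of P: P consumed = 1ξ₁ = 0.355 × 102 → ξ₁ = 36.21 kmol.
Yield of R: 1ξ₂ / 102 = 0.127 → ξ₂ = 12.95 kmol.
Outlet amounts (n = n₀ + Σ ν·ξ):
  P: 102 − 1(36.21) = 65.79
  V: 0 + 1(36.21) − 1(12.95) = 23.26
  R: 0 + 1(12.95) = 12.95

23.3 kmol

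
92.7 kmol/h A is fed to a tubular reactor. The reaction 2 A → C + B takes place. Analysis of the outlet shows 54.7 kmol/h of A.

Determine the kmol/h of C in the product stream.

For A: n = n₀ − 2ξ → 54.7 = 92.7 − 2ξ, giving ξ = 19 kmol/h.
Outlet amounts (n = n₀ + ν ξ):
  A: 92.7 − 2(19) = 54.7
  C: 0 + 1(19) = 19
  B: 0 + 1(19) = 19

19 kmol/h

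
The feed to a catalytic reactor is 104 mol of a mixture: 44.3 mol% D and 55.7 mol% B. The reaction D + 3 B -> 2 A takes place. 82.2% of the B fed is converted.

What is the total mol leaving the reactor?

B reacted = 0.822 × 57.93 = 47.62 mol; ν_B = −3, so ξ = 47.62/3 = 15.87 mol.
Outlet amounts (n = n₀ + ν ξ):
  D: 46.07 − 1(15.87) = 30.2
  B: 57.93 − 3(15.87) = 10.31
  A: 0 + 2(15.87) = 31.74
Total out = 30.2 + 10.31 + 31.74 = 72.26 mol.

72.3 mol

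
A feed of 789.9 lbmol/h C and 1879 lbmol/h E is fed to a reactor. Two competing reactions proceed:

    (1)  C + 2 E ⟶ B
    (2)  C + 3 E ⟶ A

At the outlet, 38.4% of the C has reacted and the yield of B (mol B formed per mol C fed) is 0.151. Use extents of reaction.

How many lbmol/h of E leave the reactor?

Yield of B: 1ξ₁ / 789.9 = 0.151 → ξ₁ = 119.3 lbmol/h.
Conversion of C: 1ξ₁ + 1ξ₂ = 0.384 × 789.9 = 303.3 → ξ₂ = 184 lbmol/h.
Outlet amounts (n = n₀ + Σ ν·ξ):
  C: 789.9 − 1(119.3) − 1(184) = 486.6
  E: 1879 − 2(119.3) − 3(184) = 1088
  B: 0 + 1(119.3) = 119.3
  A: 0 + 1(184) = 184

1090 lbmol/h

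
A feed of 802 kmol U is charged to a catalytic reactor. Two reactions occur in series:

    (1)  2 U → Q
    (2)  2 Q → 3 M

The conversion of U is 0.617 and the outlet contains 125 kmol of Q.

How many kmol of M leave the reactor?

184 kmol

Conversion of U: U consumed = 2ξ₁ = 0.617 × 802 → ξ₁ = 247.4 kmol.
Q balance: n_Q = 0 + 1ξ₁ − 2ξ₂ = 125 → ξ₂ = (1·247.4 − 125)/2 = 61.21 kmol.
Outlet amounts (n = n₀ + Σ ν·ξ):
  U: 802 − 2(247.4) = 307.2
  Q: 0 + 1(247.4) − 2(61.21) = 125
  M: 0 + 3(61.21) = 183.6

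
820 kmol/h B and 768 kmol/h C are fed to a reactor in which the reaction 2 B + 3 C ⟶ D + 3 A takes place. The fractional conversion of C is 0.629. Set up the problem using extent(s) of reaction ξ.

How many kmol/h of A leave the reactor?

C reacted = 0.629 × 768 = 483.1 kmol/h; ν_C = −3, so ξ = 483.1/3 = 161 kmol/h.
Outlet amounts (n = n₀ + ν ξ):
  B: 820 − 2(161) = 498
  C: 768 − 3(161) = 284.9
  D: 0 + 1(161) = 161
  A: 0 + 3(161) = 483.1

483 kmol/h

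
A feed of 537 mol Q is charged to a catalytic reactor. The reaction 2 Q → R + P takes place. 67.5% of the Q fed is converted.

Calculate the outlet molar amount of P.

Q reacted = 0.675 × 537 = 362.5 mol; ν_Q = −2, so ξ = 362.5/2 = 181.2 mol.
Outlet amounts (n = n₀ + ν ξ):
  Q: 537 − 2(181.2) = 174.5
  R: 0 + 1(181.2) = 181.2
  P: 0 + 1(181.2) = 181.2

181 mol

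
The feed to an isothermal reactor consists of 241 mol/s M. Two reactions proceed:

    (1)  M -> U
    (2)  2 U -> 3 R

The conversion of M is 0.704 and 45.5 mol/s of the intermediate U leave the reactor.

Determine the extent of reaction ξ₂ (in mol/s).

Conversion of M: M consumed = 1ξ₁ = 0.704 × 241 → ξ₁ = 169.7 mol/s.
U balance: n_U = 0 + 1ξ₁ − 2ξ₂ = 45.5 → ξ₂ = (1·169.7 − 45.5)/2 = 62.08 mol/s.
Outlet amounts (n = n₀ + Σ ν·ξ):
  M: 241 − 1(169.7) = 71.34
  U: 0 + 1(169.7) − 2(62.08) = 45.5
  R: 0 + 3(62.08) = 186.2

ξ₂ = 62.1 mol/s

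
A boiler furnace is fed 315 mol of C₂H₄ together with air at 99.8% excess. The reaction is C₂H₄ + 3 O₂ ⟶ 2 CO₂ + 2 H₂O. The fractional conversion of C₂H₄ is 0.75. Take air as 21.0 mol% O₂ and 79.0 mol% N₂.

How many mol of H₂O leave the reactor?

472 mol

Stoichiometric O₂ = 3 × 315 = 945 mol; O₂ fed = 945 × 1.998 = 1888 mol.
N₂ fed = 1888 × 79/21 = 7103 mol.
Fuel reacted = 0.75 × 315 → ξ = 236.2 mol.
Outlet (n = n₀ + ν ξ):
  C₂H₄: 315 − 1(236.2) = 78.75
  O₂: 1888 − 3(236.2) = 1179
  N₂: 7103 (inert)
  CO₂: 0 + 2(236.2) = 472.5
  H₂O: 0 + 2(236.2) = 472.5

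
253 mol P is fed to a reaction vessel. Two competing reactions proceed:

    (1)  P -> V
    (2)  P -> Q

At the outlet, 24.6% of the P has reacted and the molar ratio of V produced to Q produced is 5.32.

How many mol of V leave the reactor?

Conversion of P: P consumed = 0.246 × 253 = 62.24 mol = 1ξ₁ + 1ξ₂.
Selectivity: 1ξ₁ / (1ξ₂) = 5.32 → ξ₁ = 5.32 ξ₂.
Substitute: (1·5.32 + 1) ξ₂ = 62.24 → ξ₂ = 9.848 mol, ξ₁ = 52.39 mol.
Outlet amounts (n = n₀ + Σ ν·ξ):
  P: 253 − 1(52.39) − 1(9.848) = 190.8
  V: 0 + 1(52.39) = 52.39
  Q: 0 + 1(9.848) = 9.848

52.4 mol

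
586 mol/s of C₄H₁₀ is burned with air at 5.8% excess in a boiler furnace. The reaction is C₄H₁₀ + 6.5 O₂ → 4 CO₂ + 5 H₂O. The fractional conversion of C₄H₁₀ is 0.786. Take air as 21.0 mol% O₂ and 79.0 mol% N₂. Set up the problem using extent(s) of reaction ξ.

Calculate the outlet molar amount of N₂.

15200 mol/s

Stoichiometric O₂ = 6.5 × 586 = 3809 mol/s; O₂ fed = 3809 × 1.058 = 4030 mol/s.
N₂ fed = 4030 × 79/21 = 15160 mol/s.
Fuel reacted = 0.786 × 586 → ξ = 460.6 mol/s.
Outlet (n = n₀ + ν ξ):
  C₄H₁₀: 586 − 1(460.6) = 125.4
  O₂: 4030 − 6.5(460.6) = 1036
  N₂: 15160 (inert)
  CO₂: 0 + 4(460.6) = 1842
  H₂O: 0 + 5(460.6) = 2303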